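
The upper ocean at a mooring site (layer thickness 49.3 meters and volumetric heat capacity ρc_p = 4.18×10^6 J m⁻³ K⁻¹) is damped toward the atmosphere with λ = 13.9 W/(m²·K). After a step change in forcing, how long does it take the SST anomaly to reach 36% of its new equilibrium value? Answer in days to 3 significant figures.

Areal heat capacity C = ρc_p × D = 4.18×10^6 × 49.3 = 2.06×10^8 J/(m²·K).
τ = C / λ = 2.06×10^8 / 13.9 = 1.48×10^7 s.
Fraction reached: 1 − e^(−t/τ) = 0.36 ⇒ t = −τ ln(1 − 0.36) = τ × 0.446.
t = 6.62×10^6 s = 76.6 days.

76.6 days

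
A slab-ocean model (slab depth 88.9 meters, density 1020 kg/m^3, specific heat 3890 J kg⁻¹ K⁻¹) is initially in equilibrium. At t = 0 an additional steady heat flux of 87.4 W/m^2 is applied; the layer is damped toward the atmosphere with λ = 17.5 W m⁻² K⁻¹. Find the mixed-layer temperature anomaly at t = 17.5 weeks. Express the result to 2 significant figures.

Areal heat capacity C = ρ c_p D = 1020 × 3890 × 88.9 = 3.53×10^8 J/(m²·K).
τ = C / λ = 3.53×10^8 / 17.5 = 2.02×10^7 s.
Equilibrium anomaly ΔT_eq = F / λ = 87.4 / 17.5 = 4.99 K.
t = 17.5 weeks = 1.06×10^7 s, so t/τ = 0.525.
ΔT(t) = ΔT_eq (1 − e^(−t/τ)) = 4.99 × (1 − e^−0.525) = 2.04 K.

2.0 K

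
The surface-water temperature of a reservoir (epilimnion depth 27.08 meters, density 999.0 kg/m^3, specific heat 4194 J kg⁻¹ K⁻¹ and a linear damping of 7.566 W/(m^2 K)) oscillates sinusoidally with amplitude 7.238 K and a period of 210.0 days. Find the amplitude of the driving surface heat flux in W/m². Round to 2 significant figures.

Areal heat capacity C = ρ c_p D = 999.0 × 4194 × 27.08 = 1.13×10^8 J/(m²·K).
ω = 2π / 1.81×10^7 s = 3.46×10^-7 s⁻¹.
√((Cω)² + λ²) = √((39.3)² + 7.566²) = 40.0 W/(m²·K).
F₀ = A × √((Cω)²+λ²) = 7.238 × 40.0 = 290 W/m².

290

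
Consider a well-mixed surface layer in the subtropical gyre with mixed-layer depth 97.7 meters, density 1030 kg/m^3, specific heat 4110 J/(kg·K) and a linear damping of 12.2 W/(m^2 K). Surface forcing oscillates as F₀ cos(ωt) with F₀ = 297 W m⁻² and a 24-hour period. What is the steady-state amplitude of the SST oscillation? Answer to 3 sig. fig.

0.00987 K

Areal heat capacity C = ρ c_p D = 1030 × 4110 × 97.7 = 4.14×10^8 J/(m^2 K).
Angular frequency ω = 2π / T = 2π / 86400 s = 7.27×10^-5 s⁻¹.
√((Cω)² + λ²) = √((30100)² + 12.2²) = 30100 W/(m²·K).
Amplitude A = F₀ / √((Cω)²+λ²) = 297 / 30100 = 0.00987 K.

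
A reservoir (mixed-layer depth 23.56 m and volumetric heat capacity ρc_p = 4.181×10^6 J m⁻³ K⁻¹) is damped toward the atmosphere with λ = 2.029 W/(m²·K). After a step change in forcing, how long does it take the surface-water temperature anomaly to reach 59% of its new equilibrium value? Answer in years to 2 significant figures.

1.4 years

Areal heat capacity C = ρc_p × D = 4.181×10^6 × 23.56 = 9.85×10^7 J m⁻² K⁻¹.
τ = C / λ = 9.85×10^7 / 2.029 = 4.85×10^7 s.
Fraction reached: 1 − e^(−t/τ) = 0.59 ⇒ t = −τ ln(1 − 0.59) = τ × 0.892.
t = 4.33×10^7 s = 1.37 years.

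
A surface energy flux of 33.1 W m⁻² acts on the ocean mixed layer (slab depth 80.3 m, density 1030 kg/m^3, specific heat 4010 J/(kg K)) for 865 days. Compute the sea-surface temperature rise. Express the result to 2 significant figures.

Areal heat capacity C = ρ c_p D = 1030 × 4010 × 80.3 = 3.32×10^8 J/(m^2 K).
Net heat input Q = F Δt = 33.1 × (865 days × 86400 s/day) = 2.47×10^9 J/m².
ΔT = Q / C = 2.47×10^9 / 3.32×10^8 = 7.46 K.

7.5 K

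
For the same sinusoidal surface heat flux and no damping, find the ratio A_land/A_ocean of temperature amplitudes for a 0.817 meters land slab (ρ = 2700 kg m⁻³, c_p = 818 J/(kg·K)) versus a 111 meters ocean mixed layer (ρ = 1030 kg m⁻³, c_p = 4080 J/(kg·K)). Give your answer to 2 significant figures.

260

C_ocean = 1030 × 4080 × 111 = 4.66×10^8 J/(m²·K).
C_land = 2700 × 818 × 0.817 = 1.80×10^6 J/(m²·K).
Undamped amplitude ∝ 1/C, so A_land/A_ocean = C_ocean/C_land = 259.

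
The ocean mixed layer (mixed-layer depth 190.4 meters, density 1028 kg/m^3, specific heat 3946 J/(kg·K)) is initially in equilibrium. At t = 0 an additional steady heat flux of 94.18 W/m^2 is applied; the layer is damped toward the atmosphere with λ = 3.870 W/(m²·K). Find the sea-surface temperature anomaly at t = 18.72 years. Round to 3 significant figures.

23.1 K

Areal heat capacity C = ρ c_p D = 1028 × 3946 × 190.4 = 7.72×10^8 J/(m^2 K).
τ = C / λ = 7.72×10^8 / 3.870 = 2.00×10^8 s.
Equilibrium anomaly ΔT_eq = F / λ = 94.18 / 3.870 = 24.3 K.
t = 18.72 years = 5.91×10^8 s, so t/τ = 2.96.
ΔT(t) = ΔT_eq (1 − e^(−t/τ)) = 24.3 × (1 − e^−2.96) = 23.1 K.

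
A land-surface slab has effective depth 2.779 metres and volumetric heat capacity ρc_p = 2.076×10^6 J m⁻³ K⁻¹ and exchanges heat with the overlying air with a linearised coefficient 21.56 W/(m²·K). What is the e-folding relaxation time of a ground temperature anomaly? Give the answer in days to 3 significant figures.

Areal heat capacity C = ρc_p × D = 2.076×10^6 × 2.779 = 5.77×10^6 J/(m²·K).
Relaxation time τ = C / λ = 5.77×10^6 / 21.56 = 2.68×10^5 s.
In days: 2.68×10^5 s / (86400 s/day) = 3.10 days.

3.10 days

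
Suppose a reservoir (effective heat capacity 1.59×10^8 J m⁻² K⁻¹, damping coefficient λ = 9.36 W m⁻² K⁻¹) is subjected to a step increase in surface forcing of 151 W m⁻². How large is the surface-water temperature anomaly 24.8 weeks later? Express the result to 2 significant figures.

Areal heat capacity C = 1.59×10^8 J m⁻² K⁻¹ (given).
τ = C / λ = 1.59×10^8 / 9.36 = 1.70×10^7 s.
Equilibrium anomaly ΔT_eq = F / λ = 151 / 9.36 = 16.1 K.
t = 24.8 weeks = 1.50×10^7 s, so t/τ = 0.883.
ΔT(t) = ΔT_eq (1 − e^(−t/τ)) = 16.1 × (1 − e^−0.883) = 9.46 K.

9.5 K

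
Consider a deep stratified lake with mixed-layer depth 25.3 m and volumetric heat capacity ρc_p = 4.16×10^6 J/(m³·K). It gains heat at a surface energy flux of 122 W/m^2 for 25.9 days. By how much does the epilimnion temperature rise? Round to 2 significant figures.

Areal heat capacity C = ρc_p × D = 4.16×10^6 × 25.3 = 1.05×10^8 J/(m²·K).
Net heat input Q = F Δt = 122 × (25.9 days × 86400 s/day) = 2.73×10^8 J/m².
ΔT = Q / C = 2.73×10^8 / 1.05×10^8 = 2.59 K.

2.6 K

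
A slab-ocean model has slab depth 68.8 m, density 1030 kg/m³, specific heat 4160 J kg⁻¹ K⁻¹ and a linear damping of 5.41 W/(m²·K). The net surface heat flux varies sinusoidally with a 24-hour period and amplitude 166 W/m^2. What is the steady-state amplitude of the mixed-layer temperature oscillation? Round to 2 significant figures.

0.0077 K

Areal heat capacity C = ρ c_p D = 1030 × 4160 × 68.8 = 2.95×10^8 J m⁻² K⁻¹.
Angular frequency ω = 2π / T = 2π / 86400 s = 7.27×10^-5 s⁻¹.
√((Cω)² + λ²) = √((21400)² + 5.41²) = 21400 W/(m²·K).
Amplitude A = F₀ / √((Cω)²+λ²) = 166 / 21400 = 0.00774 K.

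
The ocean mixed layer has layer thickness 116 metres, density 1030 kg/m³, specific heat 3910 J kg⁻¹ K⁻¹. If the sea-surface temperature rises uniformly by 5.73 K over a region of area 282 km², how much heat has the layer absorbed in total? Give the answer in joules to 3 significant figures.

7.55×10^17 J

Areal heat capacity C = ρ c_p D = 1030 × 3910 × 116 = 4.67×10^8 J m⁻² K⁻¹.
Heat per unit area: q = C ΔT = 4.67×10^8 × 5.73 = 2.68×10^9 J/m².
Total heat: Q = q × A = 2.68×10^9 × (282 × 10⁶ m²) = 7.55×10^17 J.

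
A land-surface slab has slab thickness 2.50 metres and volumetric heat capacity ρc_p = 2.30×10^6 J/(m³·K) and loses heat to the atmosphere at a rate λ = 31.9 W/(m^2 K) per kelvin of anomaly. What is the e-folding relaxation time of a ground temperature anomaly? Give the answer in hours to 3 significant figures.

Areal heat capacity C = ρc_p × D = 2.30×10^6 × 2.50 = 5.75×10^6 J/(m²·K).
Relaxation time τ = C / λ = 5.75×10^6 / 31.9 = 1.80×10^5 s.
In hours: 1.80×10^5 s / (3600 s/hour) = 50.1 hours.

50.1 hours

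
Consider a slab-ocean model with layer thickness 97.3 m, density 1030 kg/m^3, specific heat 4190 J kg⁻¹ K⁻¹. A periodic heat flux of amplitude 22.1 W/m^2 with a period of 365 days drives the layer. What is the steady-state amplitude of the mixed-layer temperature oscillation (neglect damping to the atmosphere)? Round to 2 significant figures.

0.26 K

Areal heat capacity C = ρ c_p D = 1030 × 4190 × 97.3 = 4.20×10^8 J/(m^2 K).
Angular frequency ω = 2π / T = 2π / 3.15×10^7 s = 1.99×10^-7 s⁻¹.
Cω = 4.20×10^8 × 1.99×10^-7 = 83.7 W/(m²·K).
Amplitude A = F₀ / (Cω) = 22.1 / 83.7 = 0.264 K.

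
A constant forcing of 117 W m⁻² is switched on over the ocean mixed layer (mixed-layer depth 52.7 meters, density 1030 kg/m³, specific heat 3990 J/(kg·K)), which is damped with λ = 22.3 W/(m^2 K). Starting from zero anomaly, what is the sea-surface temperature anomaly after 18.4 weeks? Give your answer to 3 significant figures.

3.58 K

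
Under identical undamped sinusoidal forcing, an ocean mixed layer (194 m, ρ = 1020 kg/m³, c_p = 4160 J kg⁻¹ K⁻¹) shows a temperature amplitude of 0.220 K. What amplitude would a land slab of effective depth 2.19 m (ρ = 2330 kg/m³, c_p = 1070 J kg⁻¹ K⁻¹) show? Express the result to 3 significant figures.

33.2 K

C_ocean = 8.23×10^8 J/(m²·K); C_land = 5.46×10^6 J/(m²·K).
A ∝ 1/C ⇒ A_land = A_ocean × C_ocean/C_land = 0.220 × 151 = 33.2 K.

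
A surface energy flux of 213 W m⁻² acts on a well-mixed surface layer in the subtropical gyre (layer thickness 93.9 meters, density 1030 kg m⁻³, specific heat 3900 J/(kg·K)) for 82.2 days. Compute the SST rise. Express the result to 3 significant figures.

Areal heat capacity C = ρ c_p D = 1030 × 3900 × 93.9 = 3.77×10^8 J/(m²·K).
Net heat input Q = F Δt = 213 × (82.2 days × 86400 s/day) = 1.51×10^9 J/m².
ΔT = Q / C = 1.51×10^9 / 3.77×10^8 = 4.01 K.

4.01 K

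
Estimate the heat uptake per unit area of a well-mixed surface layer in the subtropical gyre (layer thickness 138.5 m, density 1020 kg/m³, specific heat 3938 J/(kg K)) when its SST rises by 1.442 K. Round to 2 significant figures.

8.0×10^8

Areal heat capacity C = ρ c_p D = 1020 × 3938 × 138.5 = 5.56×10^8 J/(m^2 K).
ΔQ = C ΔT = 5.56×10^8 × 1.442 = 8.02×10^8 J/m².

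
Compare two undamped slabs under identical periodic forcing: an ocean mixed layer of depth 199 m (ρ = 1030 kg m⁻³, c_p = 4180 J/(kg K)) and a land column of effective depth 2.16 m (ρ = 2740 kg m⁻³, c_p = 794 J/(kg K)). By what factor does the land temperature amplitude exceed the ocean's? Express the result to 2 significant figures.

180

C_ocean = 1030 × 4180 × 199 = 8.57×10^8 J/(m²·K).
C_land = 2740 × 794 × 2.16 = 4.70×10^6 J/(m²·K).
Undamped amplitude ∝ 1/C, so A_land/A_ocean = C_ocean/C_land = 182.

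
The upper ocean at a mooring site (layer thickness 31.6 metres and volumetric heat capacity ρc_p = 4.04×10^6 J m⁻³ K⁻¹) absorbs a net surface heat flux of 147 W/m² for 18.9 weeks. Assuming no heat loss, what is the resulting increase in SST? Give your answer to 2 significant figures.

Areal heat capacity C = ρc_p × D = 4.04×10^6 × 31.6 = 1.28×10^8 J m⁻² K⁻¹.
Net heat input Q = F Δt = 147 × (18.9 weeks × 6.048×10^5 s/week) = 1.68×10^9 J/m².
ΔT = Q / C = 1.68×10^9 / 1.28×10^8 = 13.2 K.

13 K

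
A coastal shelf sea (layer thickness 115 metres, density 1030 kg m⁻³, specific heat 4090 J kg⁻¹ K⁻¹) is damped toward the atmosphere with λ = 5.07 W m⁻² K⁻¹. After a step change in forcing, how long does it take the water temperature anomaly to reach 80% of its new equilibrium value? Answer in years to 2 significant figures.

4.9 years

Areal heat capacity C = ρ c_p D = 1030 × 4090 × 115 = 4.84×10^8 J/(m²·K).
τ = C / λ = 4.84×10^8 / 5.07 = 9.56×10^7 s.
Fraction reached: 1 − e^(−t/τ) = 0.80 ⇒ t = −τ ln(1 − 0.80) = τ × 1.61.
t = 1.54×10^8 s = 4.87 years.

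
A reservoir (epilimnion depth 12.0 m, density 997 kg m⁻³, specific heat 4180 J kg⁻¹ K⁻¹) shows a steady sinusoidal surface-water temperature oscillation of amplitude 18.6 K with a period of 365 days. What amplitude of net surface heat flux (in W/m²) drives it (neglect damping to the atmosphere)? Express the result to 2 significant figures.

190

Areal heat capacity C = ρ c_p D = 997 × 4180 × 12.0 = 5.00×10^7 J/(m^2 K).
ω = 2π / 3.15×10^7 s = 1.99×10^-7 s⁻¹.
Cω = 5.00×10^7 × 1.99×10^-7 = 9.96 W/(m²·K).
F₀ = A × Cω = 18.6 × 9.96 = 185 W/m².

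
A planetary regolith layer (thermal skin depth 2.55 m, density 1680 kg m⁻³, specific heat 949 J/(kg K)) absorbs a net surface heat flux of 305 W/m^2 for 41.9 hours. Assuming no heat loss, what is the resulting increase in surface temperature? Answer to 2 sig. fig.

11 K

Areal heat capacity C = ρ c_p D = 1680 × 949 × 2.55 = 4.07×10^6 J m⁻² K⁻¹.
Net heat input Q = F Δt = 305 × (41.9 hours × 3600 s/hour) = 4.60×10^7 J/m².
ΔT = Q / C = 4.60×10^7 / 4.07×10^6 = 11.3 K.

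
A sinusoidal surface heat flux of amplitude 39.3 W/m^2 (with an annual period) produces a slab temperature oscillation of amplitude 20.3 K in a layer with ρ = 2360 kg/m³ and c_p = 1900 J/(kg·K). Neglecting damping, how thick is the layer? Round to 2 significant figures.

2.2 m

ω = 2π / 3.15×10^7 s = 1.99×10^-7 s⁻¹.
Required C = F₀ / (A ω) = 39.3 / (20.3 × 1.99×10^-7) = 9.72×10^6 J/(m²·K).
D = C / (ρ c_p) = 9.72×10^6 / (2360 × 1900) = 2.17 m.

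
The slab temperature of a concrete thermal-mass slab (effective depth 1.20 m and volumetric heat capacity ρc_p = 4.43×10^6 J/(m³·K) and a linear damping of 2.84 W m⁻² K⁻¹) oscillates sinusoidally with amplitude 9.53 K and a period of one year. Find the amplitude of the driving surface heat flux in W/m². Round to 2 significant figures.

29

Areal heat capacity C = ρc_p × D = 4.43×10^6 × 1.20 = 5.32×10^6 J/(m^2 K).
ω = 2π / 3.15×10^7 s = 1.99×10^-7 s⁻¹.
√((Cω)² + λ²) = √((1.06)² + 2.84²) = 3.03 W/(m²·K).
F₀ = A × √((Cω)²+λ²) = 9.53 × 3.03 = 28.9 W/m².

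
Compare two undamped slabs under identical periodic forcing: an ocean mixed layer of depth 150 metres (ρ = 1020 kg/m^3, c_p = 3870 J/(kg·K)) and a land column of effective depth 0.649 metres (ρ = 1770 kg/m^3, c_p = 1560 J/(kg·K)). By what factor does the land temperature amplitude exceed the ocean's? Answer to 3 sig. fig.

C_ocean = 1020 × 3870 × 150 = 5.92×10^8 J/(m²·K).
C_land = 1770 × 1560 × 0.649 = 1.79×10^6 J/(m²·K).
Undamped amplitude ∝ 1/C, so A_land/A_ocean = C_ocean/C_land = 330.

330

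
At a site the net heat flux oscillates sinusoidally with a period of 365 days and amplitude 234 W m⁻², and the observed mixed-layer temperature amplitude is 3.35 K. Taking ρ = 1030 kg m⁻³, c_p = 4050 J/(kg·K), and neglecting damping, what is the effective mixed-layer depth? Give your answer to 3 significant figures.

84.0 m

ω = 2π / 3.15×10^7 s = 1.99×10^-7 s⁻¹.
Required C = F₀ / (A ω) = 234 / (3.35 × 1.99×10^-7) = 3.51×10^8 J/(m²·K).
D = C / (ρ c_p) = 3.51×10^8 / (1030 × 4050) = 84.0 m.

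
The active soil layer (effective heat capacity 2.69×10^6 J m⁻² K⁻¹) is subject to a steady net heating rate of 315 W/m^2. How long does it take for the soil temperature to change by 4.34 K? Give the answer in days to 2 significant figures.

0.43 days

Areal heat capacity C = 2.69×10^6 J m⁻² K⁻¹ (given).
Time required: Δt = C ΔT / F = 2.69×10^6 × 4.34 / 315 = 37100 s.
In days: 37100 s / (86400 s/day) = 0.429 days.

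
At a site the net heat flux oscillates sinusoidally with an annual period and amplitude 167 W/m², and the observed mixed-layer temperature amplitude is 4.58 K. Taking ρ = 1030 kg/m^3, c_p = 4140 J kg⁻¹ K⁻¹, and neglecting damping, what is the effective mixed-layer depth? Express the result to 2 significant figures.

ω = 2π / 3.15×10^7 s = 1.99×10^-7 s⁻¹.
Required C = F₀ / (A ω) = 167 / (4.58 × 1.99×10^-7) = 1.83×10^8 J/(m²·K).
D = C / (ρ c_p) = 1.83×10^8 / (1030 × 4140) = 42.9 m.

43 m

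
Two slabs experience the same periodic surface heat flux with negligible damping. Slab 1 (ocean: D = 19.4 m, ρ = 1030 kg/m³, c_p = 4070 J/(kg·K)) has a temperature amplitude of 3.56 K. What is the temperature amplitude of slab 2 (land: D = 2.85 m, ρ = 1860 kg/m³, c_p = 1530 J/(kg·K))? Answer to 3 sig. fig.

C_ocean = 8.13×10^7 J/(m²·K); C_land = 8.11×10^6 J/(m²·K).
A ∝ 1/C ⇒ A_land = A_ocean × C_ocean/C_land = 3.56 × 10.0 = 35.7 K.

35.7 K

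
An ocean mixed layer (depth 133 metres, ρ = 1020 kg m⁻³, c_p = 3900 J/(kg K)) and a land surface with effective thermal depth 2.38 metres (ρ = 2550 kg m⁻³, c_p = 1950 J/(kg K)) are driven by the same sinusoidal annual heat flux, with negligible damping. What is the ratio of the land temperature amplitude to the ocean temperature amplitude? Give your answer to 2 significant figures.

45

C_ocean = 1020 × 3900 × 133 = 5.29×10^8 J/(m²·K).
C_land = 2550 × 1950 × 2.38 = 1.18×10^7 J/(m²·K).
Undamped amplitude ∝ 1/C, so A_land/A_ocean = C_ocean/C_land = 44.7.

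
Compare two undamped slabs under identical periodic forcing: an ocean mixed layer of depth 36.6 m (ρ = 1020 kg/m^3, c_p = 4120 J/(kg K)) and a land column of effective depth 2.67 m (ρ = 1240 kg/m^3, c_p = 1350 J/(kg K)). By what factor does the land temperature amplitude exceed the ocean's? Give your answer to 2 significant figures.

C_ocean = 1020 × 4120 × 36.6 = 1.54×10^8 J/(m²·K).
C_land = 1240 × 1350 × 2.67 = 4.47×10^6 J/(m²·K).
Undamped amplitude ∝ 1/C, so A_land/A_ocean = C_ocean/C_land = 34.4.

34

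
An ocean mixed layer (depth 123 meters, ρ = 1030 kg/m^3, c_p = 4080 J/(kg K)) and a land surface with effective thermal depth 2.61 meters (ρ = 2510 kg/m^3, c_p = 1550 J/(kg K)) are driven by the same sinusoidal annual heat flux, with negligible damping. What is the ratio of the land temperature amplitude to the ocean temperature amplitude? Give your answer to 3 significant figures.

C_ocean = 1030 × 4080 × 123 = 5.17×10^8 J/(m²·K).
C_land = 2510 × 1550 × 2.61 = 1.02×10^7 J/(m²·K).
Undamped amplitude ∝ 1/C, so A_land/A_ocean = C_ocean/C_land = 50.9.

50.9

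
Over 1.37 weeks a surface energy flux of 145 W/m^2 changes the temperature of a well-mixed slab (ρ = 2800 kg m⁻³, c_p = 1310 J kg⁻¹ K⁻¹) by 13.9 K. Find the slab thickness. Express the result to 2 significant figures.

2.4 m

Heat input Q = F Δt = 145 × 8.29×10^5 s = 1.20×10^8 J/m².
Required areal heat capacity C = Q / ΔT = 8.64×10^6 J/(m²·K).
Depth D = C / (ρ c_p) = 8.64×10^6 / (2800 × 1310) = 2.36 m.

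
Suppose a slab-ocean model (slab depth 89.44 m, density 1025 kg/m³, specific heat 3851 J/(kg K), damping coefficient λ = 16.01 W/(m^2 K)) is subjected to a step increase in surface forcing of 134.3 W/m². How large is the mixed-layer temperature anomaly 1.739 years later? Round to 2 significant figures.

Areal heat capacity C = ρ c_p D = 1025 × 3851 × 89.44 = 3.53×10^8 J/(m²·K).
τ = C / λ = 3.53×10^8 / 16.01 = 2.21×10^7 s.
Equilibrium anomaly ΔT_eq = F / λ = 134.3 / 16.01 = 8.39 K.
t = 1.739 years = 5.49×10^7 s, so t/τ = 2.49.
ΔT(t) = ΔT_eq (1 − e^(−t/τ)) = 8.39 × (1 − e^−2.49) = 7.69 K.

7.7 K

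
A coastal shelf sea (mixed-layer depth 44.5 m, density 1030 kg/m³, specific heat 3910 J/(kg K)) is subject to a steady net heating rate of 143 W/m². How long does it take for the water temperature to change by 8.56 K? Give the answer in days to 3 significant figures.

124 days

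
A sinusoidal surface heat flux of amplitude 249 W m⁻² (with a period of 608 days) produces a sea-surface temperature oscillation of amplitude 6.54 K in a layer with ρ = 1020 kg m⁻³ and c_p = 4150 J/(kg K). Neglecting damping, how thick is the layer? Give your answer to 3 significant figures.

75.2 m

ω = 2π / 5.25×10^7 s = 1.20×10^-7 s⁻¹.
Required C = F₀ / (A ω) = 249 / (6.54 × 1.20×10^-7) = 3.18×10^8 J/(m²·K).
D = C / (ρ c_p) = 3.18×10^8 / (1020 × 4150) = 75.2 m.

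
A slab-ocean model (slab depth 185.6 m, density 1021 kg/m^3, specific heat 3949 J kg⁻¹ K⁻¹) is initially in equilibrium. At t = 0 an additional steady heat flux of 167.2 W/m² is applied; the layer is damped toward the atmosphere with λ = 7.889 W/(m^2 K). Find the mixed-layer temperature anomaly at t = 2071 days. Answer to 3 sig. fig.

Areal heat capacity C = ρ c_p D = 1021 × 3949 × 185.6 = 7.48×10^8 J m⁻² K⁻¹.
τ = C / λ = 7.48×10^8 / 7.889 = 9.49×10^7 s.
Equilibrium anomaly ΔT_eq = F / λ = 167.2 / 7.889 = 21.2 K.
t = 2071 days = 1.79×10^8 s, so t/τ = 1.89.
ΔT(t) = ΔT_eq (1 − e^(−t/τ)) = 21.2 × (1 − e^−1.89) = 18.0 K.

18.0 K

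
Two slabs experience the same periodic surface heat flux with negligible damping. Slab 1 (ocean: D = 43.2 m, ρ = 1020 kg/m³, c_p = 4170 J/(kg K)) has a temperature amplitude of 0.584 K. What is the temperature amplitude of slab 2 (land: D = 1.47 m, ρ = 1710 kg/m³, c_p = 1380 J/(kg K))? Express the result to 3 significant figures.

30.9 K

C_ocean = 1.84×10^8 J/(m²·K); C_land = 3.47×10^6 J/(m²·K).
A ∝ 1/C ⇒ A_land = A_ocean × C_ocean/C_land = 0.584 × 53.0 = 30.9 K.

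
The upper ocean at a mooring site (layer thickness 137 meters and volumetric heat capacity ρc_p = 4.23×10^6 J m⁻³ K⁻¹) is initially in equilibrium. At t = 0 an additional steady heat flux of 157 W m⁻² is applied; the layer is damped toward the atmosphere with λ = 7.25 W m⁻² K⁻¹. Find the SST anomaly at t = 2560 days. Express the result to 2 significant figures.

20 K

Areal heat capacity C = ρc_p × D = 4.23×10^6 × 137 = 5.80×10^8 J/(m^2 K).
τ = C / λ = 5.80×10^8 / 7.25 = 7.99×10^7 s.
Equilibrium anomaly ΔT_eq = F / λ = 157 / 7.25 = 21.7 K.
t = 2560 days = 2.21×10^8 s, so t/τ = 2.77.
ΔT(t) = ΔT_eq (1 − e^(−t/τ)) = 21.7 × (1 − e^−2.77) = 20.3 K.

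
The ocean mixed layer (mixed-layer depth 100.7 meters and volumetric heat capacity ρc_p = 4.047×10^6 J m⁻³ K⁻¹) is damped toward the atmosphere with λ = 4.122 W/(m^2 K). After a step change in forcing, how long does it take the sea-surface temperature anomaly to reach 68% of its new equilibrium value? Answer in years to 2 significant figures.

3.6 years

Areal heat capacity C = ρc_p × D = 4.047×10^6 × 100.7 = 4.08×10^8 J/(m^2 K).
τ = C / λ = 4.08×10^8 / 4.122 = 9.89×10^7 s.
Fraction reached: 1 − e^(−t/τ) = 0.68 ⇒ t = −τ ln(1 − 0.68) = τ × 1.14.
t = 1.13×10^8 s = 3.57 years.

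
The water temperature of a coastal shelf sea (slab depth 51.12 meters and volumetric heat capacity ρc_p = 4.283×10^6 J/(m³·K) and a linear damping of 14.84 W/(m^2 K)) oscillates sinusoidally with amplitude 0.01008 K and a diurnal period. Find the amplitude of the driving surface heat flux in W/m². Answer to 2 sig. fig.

160

Areal heat capacity C = ρc_p × D = 4.283×10^6 × 51.12 = 2.19×10^8 J m⁻² K⁻¹.
ω = 2π / 86400 s = 7.27×10^-5 s⁻¹.
√((Cω)² + λ²) = √((15900)² + 14.84²) = 15900 W/(m²·K).
F₀ = A × √((Cω)²+λ²) = 0.01008 × 15900 = 160 W/m².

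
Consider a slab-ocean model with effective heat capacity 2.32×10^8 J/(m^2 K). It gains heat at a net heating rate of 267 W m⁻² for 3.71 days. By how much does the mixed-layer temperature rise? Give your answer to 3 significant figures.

Areal heat capacity C = 2.32×10^8 J/(m^2 K) (given).
Net heat input Q = F Δt = 267 × (3.71 days × 86400 s/day) = 8.56×10^7 J/m².
ΔT = Q / C = 8.56×10^7 / 2.32×10^8 = 0.369 K.

0.369 K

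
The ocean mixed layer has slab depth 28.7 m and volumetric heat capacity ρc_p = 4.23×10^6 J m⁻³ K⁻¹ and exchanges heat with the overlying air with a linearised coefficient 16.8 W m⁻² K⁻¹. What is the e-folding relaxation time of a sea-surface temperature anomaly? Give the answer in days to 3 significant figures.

83.6 days

Areal heat capacity C = ρc_p × D = 4.23×10^6 × 28.7 = 1.21×10^8 J/(m²·K).
Relaxation time τ = C / λ = 1.21×10^8 / 16.8 = 7.23×10^6 s.
In days: 7.23×10^6 s / (86400 s/day) = 83.6 days.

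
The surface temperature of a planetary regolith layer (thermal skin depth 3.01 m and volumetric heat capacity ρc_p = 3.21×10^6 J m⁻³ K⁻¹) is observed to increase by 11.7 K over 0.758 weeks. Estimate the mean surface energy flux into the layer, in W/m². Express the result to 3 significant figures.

Areal heat capacity C = ρc_p × D = 3.21×10^6 × 3.01 = 9.66×10^6 J/(m²·K).
Required heat per unit area: Q = C ΔT = 9.66×10^6 × 11.7 = 1.13×10^8 J/m².
Flux F = Q / Δt = 1.13×10^8 / 4.58×10^5 s = 247 W/m².

247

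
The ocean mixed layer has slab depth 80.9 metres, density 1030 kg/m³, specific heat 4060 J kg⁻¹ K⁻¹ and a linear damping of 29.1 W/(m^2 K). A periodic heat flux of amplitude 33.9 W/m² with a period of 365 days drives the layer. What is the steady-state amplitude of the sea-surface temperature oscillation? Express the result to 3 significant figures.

0.462 K

Areal heat capacity C = ρ c_p D = 1030 × 4060 × 80.9 = 3.38×10^8 J m⁻² K⁻¹.
Angular frequency ω = 2π / T = 2π / 3.15×10^7 s = 1.99×10^-7 s⁻¹.
√((Cω)² + λ²) = √((67.4)² + 29.1²) = 73.4 W/(m²·K).
Amplitude A = F₀ / √((Cω)²+λ²) = 33.9 / 73.4 = 0.462 K.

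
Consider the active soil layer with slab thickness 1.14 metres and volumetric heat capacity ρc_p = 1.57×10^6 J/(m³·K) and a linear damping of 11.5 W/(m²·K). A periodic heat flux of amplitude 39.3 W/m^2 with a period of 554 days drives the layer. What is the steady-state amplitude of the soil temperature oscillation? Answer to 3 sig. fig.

Areal heat capacity C = ρc_p × D = 1.57×10^6 × 1.14 = 1.79×10^6 J m⁻² K⁻¹.
Angular frequency ω = 2π / T = 2π / 4.79×10^7 s = 1.31×10^-7 s⁻¹.
√((Cω)² + λ²) = √((0.235)² + 11.5²) = 11.5 W/(m²·K).
Amplitude A = F₀ / √((Cω)²+λ²) = 39.3 / 11.5 = 3.42 K.

3.42 K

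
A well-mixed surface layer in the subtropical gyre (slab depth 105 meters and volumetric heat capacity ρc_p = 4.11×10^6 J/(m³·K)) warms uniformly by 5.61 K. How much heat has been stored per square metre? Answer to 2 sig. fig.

Areal heat capacity C = ρc_p × D = 4.11×10^6 × 105 = 4.32×10^8 J/(m^2 K).
ΔQ = C ΔT = 4.32×10^8 × 5.61 = 2.42×10^9 J/m².

2.4×10^9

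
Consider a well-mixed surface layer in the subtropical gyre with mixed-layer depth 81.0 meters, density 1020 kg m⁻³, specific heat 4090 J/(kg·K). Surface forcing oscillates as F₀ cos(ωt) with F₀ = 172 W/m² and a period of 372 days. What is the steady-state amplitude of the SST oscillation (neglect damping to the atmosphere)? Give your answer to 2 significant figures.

2.6 K

Areal heat capacity C = ρ c_p D = 1020 × 4090 × 81.0 = 3.38×10^8 J m⁻² K⁻¹.
Angular frequency ω = 2π / T = 2π / 3.21×10^7 s = 1.95×10^-7 s⁻¹.
Cω = 3.38×10^8 × 1.95×10^-7 = 66.1 W/(m²·K).
Amplitude A = F₀ / (Cω) = 172 / 66.1 = 2.60 K.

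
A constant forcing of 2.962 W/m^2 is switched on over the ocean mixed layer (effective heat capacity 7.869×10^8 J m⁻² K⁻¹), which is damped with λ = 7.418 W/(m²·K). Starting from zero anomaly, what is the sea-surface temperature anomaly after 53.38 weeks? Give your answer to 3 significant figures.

0.105 K

Areal heat capacity C = 7.869×10^8 J m⁻² K⁻¹ (given).
τ = C / λ = 7.87×10^8 / 7.418 = 1.06×10^8 s.
Equilibrium anomaly ΔT_eq = F / λ = 2.962 / 7.418 = 0.399 K.
t = 53.38 weeks = 3.23×10^7 s, so t/τ = 0.304.
ΔT(t) = ΔT_eq (1 − e^(−t/τ)) = 0.399 × (1 − e^−0.304) = 0.105 K.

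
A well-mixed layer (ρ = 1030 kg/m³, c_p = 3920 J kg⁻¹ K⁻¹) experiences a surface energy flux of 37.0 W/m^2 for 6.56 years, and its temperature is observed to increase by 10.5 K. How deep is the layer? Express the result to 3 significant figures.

181 m

Heat input Q = F Δt = 37.0 × 2.07×10^8 s = 7.66×10^9 J/m².
Required areal heat capacity C = Q / ΔT = 7.29×10^8 J/(m²·K).
Depth D = C / (ρ c_p) = 7.29×10^8 / (1030 × 3920) = 181 m.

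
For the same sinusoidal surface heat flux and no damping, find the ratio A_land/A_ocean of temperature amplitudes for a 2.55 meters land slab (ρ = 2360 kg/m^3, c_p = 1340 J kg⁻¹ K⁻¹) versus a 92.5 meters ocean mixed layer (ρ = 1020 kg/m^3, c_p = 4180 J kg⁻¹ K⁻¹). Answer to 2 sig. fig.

49

C_ocean = 1020 × 4180 × 92.5 = 3.94×10^8 J/(m²·K).
C_land = 2360 × 1340 × 2.55 = 8.06×10^6 J/(m²·K).
Undamped amplitude ∝ 1/C, so A_land/A_ocean = C_ocean/C_land = 48.9.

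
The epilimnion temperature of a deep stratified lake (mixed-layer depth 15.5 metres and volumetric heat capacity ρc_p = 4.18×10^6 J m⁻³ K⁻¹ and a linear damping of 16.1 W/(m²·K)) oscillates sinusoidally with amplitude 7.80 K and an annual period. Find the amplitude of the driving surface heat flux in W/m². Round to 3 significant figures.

161

Areal heat capacity C = ρc_p × D = 4.18×10^6 × 15.5 = 6.48×10^7 J/(m^2 K).
ω = 2π / 3.15×10^7 s = 1.99×10^-7 s⁻¹.
√((Cω)² + λ²) = √((12.9)² + 16.1²) = 20.6 W/(m²·K).
F₀ = A × √((Cω)²+λ²) = 7.80 × 20.6 = 161 W/m².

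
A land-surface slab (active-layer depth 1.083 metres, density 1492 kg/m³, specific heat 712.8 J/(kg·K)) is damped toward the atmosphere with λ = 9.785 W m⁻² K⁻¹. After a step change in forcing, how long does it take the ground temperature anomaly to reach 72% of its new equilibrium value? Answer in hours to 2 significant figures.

Areal heat capacity C = ρ c_p D = 1492 × 712.8 × 1.083 = 1.15×10^6 J/(m^2 K).
τ = C / λ = 1.15×10^6 / 9.785 = 1.18×10^5 s.
Fraction reached: 1 − e^(−t/τ) = 0.72 ⇒ t = −τ ln(1 − 0.72) = τ × 1.27.
t = 1.50×10^5 s = 41.6 hours.

42 hours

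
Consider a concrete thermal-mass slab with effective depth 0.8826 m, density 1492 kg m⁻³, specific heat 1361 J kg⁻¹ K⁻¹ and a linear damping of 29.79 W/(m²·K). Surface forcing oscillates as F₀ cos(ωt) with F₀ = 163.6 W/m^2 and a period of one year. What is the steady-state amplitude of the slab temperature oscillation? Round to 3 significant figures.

Areal heat capacity C = ρ c_p D = 1492 × 1361 × 0.8826 = 1.79×10^6 J/(m²·K).
Angular frequency ω = 2π / T = 2π / 3.15×10^7 s = 1.99×10^-7 s⁻¹.
√((Cω)² + λ²) = √((0.357)² + 29.79²) = 29.8 W/(m²·K).
Amplitude A = F₀ / √((Cω)²+λ²) = 163.6 / 29.8 = 5.49 K.

5.49 K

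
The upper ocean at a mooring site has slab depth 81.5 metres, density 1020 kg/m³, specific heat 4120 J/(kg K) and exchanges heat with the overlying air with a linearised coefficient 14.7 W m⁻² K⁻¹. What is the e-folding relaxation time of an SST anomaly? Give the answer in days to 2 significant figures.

Areal heat capacity C = ρ c_p D = 1020 × 4120 × 81.5 = 3.42×10^8 J/(m²·K).
Relaxation time τ = C / λ = 3.42×10^8 / 14.7 = 2.33×10^7 s.
In days: 2.33×10^7 s / (86400 s/day) = 270 days.

270 days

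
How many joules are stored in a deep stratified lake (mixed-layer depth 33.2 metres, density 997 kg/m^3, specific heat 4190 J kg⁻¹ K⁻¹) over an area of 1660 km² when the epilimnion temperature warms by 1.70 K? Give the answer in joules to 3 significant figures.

3.91×10^17 J

Areal heat capacity C = ρ c_p D = 997 × 4190 × 33.2 = 1.39×10^8 J/(m²·K).
Heat per unit area: q = C ΔT = 1.39×10^8 × 1.70 = 2.36×10^8 J/m².
Total heat: Q = q × A = 2.36×10^8 × (1660 × 10⁶ m²) = 3.91×10^17 J.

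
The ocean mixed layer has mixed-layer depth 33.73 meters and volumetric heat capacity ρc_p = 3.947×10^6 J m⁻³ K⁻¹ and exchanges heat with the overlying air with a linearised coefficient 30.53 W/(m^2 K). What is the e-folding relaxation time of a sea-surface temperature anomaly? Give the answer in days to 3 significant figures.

50.5 days

Areal heat capacity C = ρc_p × D = 3.947×10^6 × 33.73 = 1.33×10^8 J m⁻² K⁻¹.
Relaxation time τ = C / λ = 1.33×10^8 / 30.53 = 4.36×10^6 s.
In days: 4.36×10^6 s / (86400 s/day) = 50.5 days.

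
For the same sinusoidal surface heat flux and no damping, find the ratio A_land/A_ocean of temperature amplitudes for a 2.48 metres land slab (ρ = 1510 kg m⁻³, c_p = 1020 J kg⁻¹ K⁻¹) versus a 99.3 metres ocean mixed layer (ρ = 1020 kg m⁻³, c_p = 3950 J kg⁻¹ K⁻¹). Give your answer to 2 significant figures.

100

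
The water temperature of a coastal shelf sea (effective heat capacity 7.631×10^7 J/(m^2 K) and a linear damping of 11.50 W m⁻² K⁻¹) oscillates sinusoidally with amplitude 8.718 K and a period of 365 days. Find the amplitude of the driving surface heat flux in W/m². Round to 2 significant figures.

Areal heat capacity C = 7.631×10^7 J/(m^2 K) (given).
ω = 2π / 3.15×10^7 s = 1.99×10^-7 s⁻¹.
√((Cω)² + λ²) = √((15.2)² + 11.50²) = 19.1 W/(m²·K).
F₀ = A × √((Cω)²+λ²) = 8.718 × 19.1 = 166 W/m².

170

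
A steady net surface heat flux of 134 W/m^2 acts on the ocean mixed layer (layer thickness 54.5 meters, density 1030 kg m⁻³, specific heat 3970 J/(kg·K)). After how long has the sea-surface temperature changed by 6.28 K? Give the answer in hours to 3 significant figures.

Areal heat capacity C = ρ c_p D = 1030 × 3970 × 54.5 = 2.23×10^8 J/(m²·K).
Time required: Δt = C ΔT / F = 2.23×10^8 × 6.28 / 134 = 1.04×10^7 s.
In hours: 1.04×10^7 s / (3600 s/hour) = 2900 hours.

2900 hours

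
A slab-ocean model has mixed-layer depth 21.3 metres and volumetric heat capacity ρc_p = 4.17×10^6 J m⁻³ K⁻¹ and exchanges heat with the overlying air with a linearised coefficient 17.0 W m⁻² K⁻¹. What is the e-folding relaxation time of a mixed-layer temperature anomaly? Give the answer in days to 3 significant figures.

60.5 days

Areal heat capacity C = ρc_p × D = 4.17×10^6 × 21.3 = 8.88×10^7 J/(m^2 K).
Relaxation time τ = C / λ = 8.88×10^7 / 17.0 = 5.22×10^6 s.
In days: 5.22×10^6 s / (86400 s/day) = 60.5 days.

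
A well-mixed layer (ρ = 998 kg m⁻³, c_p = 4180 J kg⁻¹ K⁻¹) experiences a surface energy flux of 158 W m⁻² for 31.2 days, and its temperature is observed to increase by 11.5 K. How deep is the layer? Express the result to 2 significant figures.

Heat input Q = F Δt = 158 × 2.70×10^6 s = 4.26×10^8 J/m².
Required areal heat capacity C = Q / ΔT = 3.70×10^7 J/(m²·K).
Depth D = C / (ρ c_p) = 3.70×10^7 / (998 × 4180) = 8.88 m.

8.9 m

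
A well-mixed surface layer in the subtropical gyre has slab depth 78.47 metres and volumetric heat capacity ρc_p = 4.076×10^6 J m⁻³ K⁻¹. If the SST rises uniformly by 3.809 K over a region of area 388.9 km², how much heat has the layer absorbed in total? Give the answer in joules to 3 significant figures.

4.74×10^17 J

Areal heat capacity C = ρc_p × D = 4.076×10^6 × 78.47 = 3.20×10^8 J m⁻² K⁻¹.
Heat per unit area: q = C ΔT = 3.20×10^8 × 3.809 = 1.22×10^9 J/m².
Total heat: Q = q × A = 1.22×10^9 × (388.9 × 10⁶ m²) = 4.74×10^17 J.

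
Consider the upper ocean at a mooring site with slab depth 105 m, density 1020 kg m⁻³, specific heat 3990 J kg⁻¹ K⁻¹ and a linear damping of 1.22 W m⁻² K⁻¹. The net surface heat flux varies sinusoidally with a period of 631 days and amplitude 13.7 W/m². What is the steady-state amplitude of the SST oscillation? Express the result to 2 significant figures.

Areal heat capacity C = ρ c_p D = 1020 × 3990 × 105 = 4.27×10^8 J/(m²·K).
Angular frequency ω = 2π / T = 2π / 5.45×10^7 s = 1.15×10^-7 s⁻¹.
√((Cω)² + λ²) = √((49.2)² + 1.22²) = 49.3 W/(m²·K).
Amplitude A = F₀ / √((Cω)²+λ²) = 13.7 / 49.3 = 0.278 K.

0.28 K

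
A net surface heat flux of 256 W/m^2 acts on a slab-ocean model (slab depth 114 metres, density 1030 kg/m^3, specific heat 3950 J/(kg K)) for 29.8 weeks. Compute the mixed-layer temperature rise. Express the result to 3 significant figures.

9.95 K

Areal heat capacity C = ρ c_p D = 1030 × 3950 × 114 = 4.64×10^8 J/(m²·K).
Net heat input Q = F Δt = 256 × (29.8 weeks × 6.048×10^5 s/week) = 4.61×10^9 J/m².
ΔT = Q / C = 4.61×10^9 / 4.64×10^8 = 9.95 K.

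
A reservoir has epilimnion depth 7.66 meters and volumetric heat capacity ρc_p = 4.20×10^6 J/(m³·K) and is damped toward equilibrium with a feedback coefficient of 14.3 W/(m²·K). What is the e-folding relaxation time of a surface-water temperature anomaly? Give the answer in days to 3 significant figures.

Areal heat capacity C = ρc_p × D = 4.20×10^6 × 7.66 = 3.22×10^7 J/(m²·K).
Relaxation time τ = C / λ = 3.22×10^7 / 14.3 = 2.25×10^6 s.
In days: 2.25×10^6 s / (86400 s/day) = 26.0 days.

26.0 days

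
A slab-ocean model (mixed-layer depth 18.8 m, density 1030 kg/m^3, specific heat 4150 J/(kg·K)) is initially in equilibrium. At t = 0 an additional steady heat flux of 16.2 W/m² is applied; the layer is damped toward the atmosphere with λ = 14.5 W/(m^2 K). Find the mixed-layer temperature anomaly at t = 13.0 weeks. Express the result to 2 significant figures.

Areal heat capacity C = ρ c_p D = 1030 × 4150 × 18.8 = 8.04×10^7 J/(m²·K).
τ = C / λ = 8.04×10^7 / 14.5 = 5.54×10^6 s.
Equilibrium anomaly ΔT_eq = F / λ = 16.2 / 14.5 = 1.12 K.
t = 13.0 weeks = 7.86×10^6 s, so t/τ = 1.42.
ΔT(t) = ΔT_eq (1 − e^(−t/τ)) = 1.12 × (1 − e^−1.42) = 0.847 K.

0.85 K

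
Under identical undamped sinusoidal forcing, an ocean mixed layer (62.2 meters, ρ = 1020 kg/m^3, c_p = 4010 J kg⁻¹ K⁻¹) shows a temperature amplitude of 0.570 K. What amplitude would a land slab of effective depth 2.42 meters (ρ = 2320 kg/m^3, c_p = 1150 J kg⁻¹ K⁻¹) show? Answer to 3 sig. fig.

C_ocean = 2.54×10^8 J/(m²·K); C_land = 6.46×10^6 J/(m²·K).
A ∝ 1/C ⇒ A_land = A_ocean × C_ocean/C_land = 0.570 × 39.4 = 22.5 K.

22.5 K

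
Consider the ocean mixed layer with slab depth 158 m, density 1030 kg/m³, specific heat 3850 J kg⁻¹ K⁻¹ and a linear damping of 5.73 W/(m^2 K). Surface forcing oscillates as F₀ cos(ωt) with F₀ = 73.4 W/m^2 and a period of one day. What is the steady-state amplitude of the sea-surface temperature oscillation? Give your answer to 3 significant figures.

0.00161 K

Areal heat capacity C = ρ c_p D = 1030 × 3850 × 158 = 6.27×10^8 J m⁻² K⁻¹.
Angular frequency ω = 2π / T = 2π / 86400 s = 7.27×10^-5 s⁻¹.
√((Cω)² + λ²) = √((45600)² + 5.73²) = 45600 W/(m²·K).
Amplitude A = F₀ / √((Cω)²+λ²) = 73.4 / 45600 = 0.00161 K.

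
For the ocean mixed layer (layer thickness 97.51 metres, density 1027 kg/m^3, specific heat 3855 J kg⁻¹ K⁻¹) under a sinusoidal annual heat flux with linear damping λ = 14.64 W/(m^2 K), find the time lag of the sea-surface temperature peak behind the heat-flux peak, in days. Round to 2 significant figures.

80 days

Areal heat capacity C = ρ c_p D = 1027 × 3855 × 97.51 = 3.86×10^8 J/(m²·K).
ω = 2π / 3.15×10^7 s = 1.99×10^-7 s⁻¹.
Phase lag φ = arctan(Cω/λ) = arctan(76.9/14.64) = 1.38 rad.
Time lag = φ / ω = 1.38 / 1.99×10^-7 = 6.94×10^6 s = 80.3 days.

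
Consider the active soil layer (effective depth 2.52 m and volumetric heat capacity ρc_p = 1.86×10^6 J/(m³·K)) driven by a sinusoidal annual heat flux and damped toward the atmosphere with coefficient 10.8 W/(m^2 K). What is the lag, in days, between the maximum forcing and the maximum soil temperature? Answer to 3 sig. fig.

Areal heat capacity C = ρc_p × D = 1.86×10^6 × 2.52 = 4.69×10^6 J m⁻² K⁻¹.
ω = 2π / 3.15×10^7 s = 1.99×10^-7 s⁻¹.
Phase lag φ = arctan(Cω/λ) = arctan(0.934/10.8) = 0.0863 rad.
Time lag = φ / ω = 0.0863 / 1.99×10^-7 = 4.33×10^5 s = 5.01 days.

5.01 days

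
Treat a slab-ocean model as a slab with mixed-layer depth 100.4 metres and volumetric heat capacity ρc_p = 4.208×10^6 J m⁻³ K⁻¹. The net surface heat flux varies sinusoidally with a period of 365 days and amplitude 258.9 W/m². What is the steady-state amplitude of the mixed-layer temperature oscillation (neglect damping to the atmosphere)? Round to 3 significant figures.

Areal heat capacity C = ρc_p × D = 4.208×10^6 × 100.4 = 4.22×10^8 J/(m^2 K).
Angular frequency ω = 2π / T = 2π / 3.15×10^7 s = 1.99×10^-7 s⁻¹.
Cω = 4.22×10^8 × 1.99×10^-7 = 84.2 W/(m²·K).
Amplitude A = F₀ / (Cω) = 258.9 / 84.2 = 3.08 K.

3.08 K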